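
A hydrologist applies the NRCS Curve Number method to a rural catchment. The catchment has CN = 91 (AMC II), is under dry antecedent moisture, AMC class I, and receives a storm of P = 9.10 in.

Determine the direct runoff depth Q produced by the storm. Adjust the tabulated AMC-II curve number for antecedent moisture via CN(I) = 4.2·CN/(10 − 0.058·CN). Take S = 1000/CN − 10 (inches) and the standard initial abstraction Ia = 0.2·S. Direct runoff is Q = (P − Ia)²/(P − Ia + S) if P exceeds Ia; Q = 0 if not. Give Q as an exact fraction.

Q = 3021371089/445689790 in ≈ 6.779 in

Dry (AMC I): CN(I) = 4.2·91/(10 − 0.058·91) = (1911/5)/(2361/500) = 63700/787 ≈ 80.940
Retention S: 1000/CN − 10 with CN=80.940 → S = 1500/637 ≈ 2.355 in
Ia = 0.2·(1500/637) = 300/637 in ≈ 0.471 in
Excess rainfall: 9.100 − 0.471 = 8.629 in; P > Ia so Q > 0
Runoff Q = (P−Ia)²/(P−Ia+S) = (8.629)²/(8.629+2.355) = 3021371089/445689790 ≈ 6.779 in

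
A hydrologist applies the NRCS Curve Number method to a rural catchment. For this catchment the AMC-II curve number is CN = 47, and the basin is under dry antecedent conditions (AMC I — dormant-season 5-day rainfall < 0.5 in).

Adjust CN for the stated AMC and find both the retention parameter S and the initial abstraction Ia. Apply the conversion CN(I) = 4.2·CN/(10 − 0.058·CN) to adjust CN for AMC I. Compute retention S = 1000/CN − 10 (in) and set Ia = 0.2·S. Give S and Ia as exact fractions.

S = 26500/987 in ≈ 26.849 in; Ia = 5300/987 in ≈ 5.370 in

CN(I) from CN(II)=47: (4.2·47)/(10 − 0.058·47) = 98700/3637 ≈ 27.138
Max retention: S = 1000/(98700/3637) − 10 = 26500/987 in (≈ 26.849 in)
Ia = 0.2S: 0.2·26.849 = 5.370 in (exactly 5300/987)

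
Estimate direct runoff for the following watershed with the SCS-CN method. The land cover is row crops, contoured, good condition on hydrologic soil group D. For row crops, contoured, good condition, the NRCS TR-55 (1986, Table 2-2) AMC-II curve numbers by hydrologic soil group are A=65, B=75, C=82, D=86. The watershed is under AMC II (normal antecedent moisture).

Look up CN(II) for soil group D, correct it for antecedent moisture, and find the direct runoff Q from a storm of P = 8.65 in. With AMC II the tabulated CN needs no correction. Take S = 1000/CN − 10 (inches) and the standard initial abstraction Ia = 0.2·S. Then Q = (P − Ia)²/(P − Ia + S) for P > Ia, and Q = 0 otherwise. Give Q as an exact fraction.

NRCS table: row crops, contoured, good condition, soil group D → CN(II) = 86
CN(II) = 86; AMC II needs no correction.
S = 1000/86 − 10 = 70/43 in ≈ 1.628 in
Ia = 0.2S: 0.2·1.628 = 0.326 in (exactly 14/43)
P − Ia = 8.650 − 0.326 = 7159/860 ≈ 8.324 in (> 0, runoff occurs)
Runoff Q = (P−Ia)²/(P−Ia+S) = (8.324)²/(8.324+1.628) = 51251281/7360740 ≈ 6.963 in

Q = 51251281/7360740 in ≈ 6.963 in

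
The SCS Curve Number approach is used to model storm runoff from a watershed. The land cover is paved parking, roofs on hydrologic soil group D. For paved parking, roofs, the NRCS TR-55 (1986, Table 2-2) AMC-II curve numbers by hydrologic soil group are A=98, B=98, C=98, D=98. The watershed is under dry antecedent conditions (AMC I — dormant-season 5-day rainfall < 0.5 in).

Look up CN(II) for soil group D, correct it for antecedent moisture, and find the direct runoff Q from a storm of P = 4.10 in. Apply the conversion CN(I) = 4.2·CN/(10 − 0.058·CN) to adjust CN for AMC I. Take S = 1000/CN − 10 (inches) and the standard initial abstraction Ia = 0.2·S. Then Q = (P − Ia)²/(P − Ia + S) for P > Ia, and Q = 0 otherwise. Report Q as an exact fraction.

NRCS table: paved parking, roofs, soil group D → CN(II) = 98
Dry (AMC I): CN(I) = 4.2·98/(10 − 0.058·98) = (2058/5)/(1079/250) = 102900/1079 ≈ 95.366
Retention S: 1000/CN − 10 with CN=95.366 → S = 500/1029 ≈ 0.486 in
Ia = 0.2·(500/1029) = 100/1029 in ≈ 0.097 in
Excess rainfall: 4.100 − 0.097 = 4.003 in; P > Ia so Q > 0
Q = (41189/10290)²/((41189/10290) + 500/1029) = (1696533721/105884100)/(46189/10290) = 1696533721/475284810 in ≈ 3.570 in

Q = 1696533721/475284810 in ≈ 3.570 in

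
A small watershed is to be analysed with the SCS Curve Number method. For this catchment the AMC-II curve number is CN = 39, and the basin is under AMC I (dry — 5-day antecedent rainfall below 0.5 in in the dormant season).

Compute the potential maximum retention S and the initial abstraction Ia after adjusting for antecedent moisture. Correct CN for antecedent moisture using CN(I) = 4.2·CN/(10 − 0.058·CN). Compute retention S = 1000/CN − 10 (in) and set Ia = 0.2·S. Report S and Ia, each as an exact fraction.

S = 30500/819 in ≈ 37.241 in; Ia = 6100/819 in ≈ 7.448 in

Adjust CN=39 to AMC I: 4.2·39/(10 − 0.058·39) → (819/5) ÷ (3869/500) = 81900/3869 ≈ 21.168
Retention S: 1000/CN − 10 with CN=21.168 → S = 30500/819 ≈ 37.241 in
Initial abstraction Ia = S/5 = (30500/819)/5 = 6100/819 ≈ 7.448 in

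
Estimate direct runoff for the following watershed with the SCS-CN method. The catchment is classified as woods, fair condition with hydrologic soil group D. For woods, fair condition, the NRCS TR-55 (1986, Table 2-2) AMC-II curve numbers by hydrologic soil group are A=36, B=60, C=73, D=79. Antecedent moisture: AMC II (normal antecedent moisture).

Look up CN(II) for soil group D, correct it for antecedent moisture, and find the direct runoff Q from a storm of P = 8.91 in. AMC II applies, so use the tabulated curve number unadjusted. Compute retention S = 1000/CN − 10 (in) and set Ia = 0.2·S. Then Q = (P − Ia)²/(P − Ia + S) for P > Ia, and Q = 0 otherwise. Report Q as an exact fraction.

NRCS table: woods, fair condition, soil group D → CN(II) = 79
AMC II — tabulated CN = 79 applies directly.
Max retention: S = 1000/79 − 10 = 210/79 in (≈ 2.658 in)
Ia = 0.2S: 0.2·2.658 = 0.532 in (exactly 42/79)
Since P=8.910 > Ia=0.532: effective rainfall P−Ia = 66189/7900 in
Q: (66189/7900)² ÷ (87189/7900) = 1460327907/229597700 in (≈ 6.360 in)

Q = 1460327907/229597700 in ≈ 6.360 in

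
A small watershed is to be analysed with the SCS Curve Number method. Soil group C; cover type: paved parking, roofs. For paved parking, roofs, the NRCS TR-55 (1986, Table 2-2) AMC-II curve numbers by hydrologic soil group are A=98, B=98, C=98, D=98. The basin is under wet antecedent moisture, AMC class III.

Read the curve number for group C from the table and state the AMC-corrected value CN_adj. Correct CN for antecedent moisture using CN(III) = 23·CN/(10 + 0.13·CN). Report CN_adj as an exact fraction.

CN_adj = 112700/1137 ≈ 99.120

NRCS table: paved parking, roofs, soil group C → CN(II) = 98
Wet (AMC III): CN(III) = 23·98/(10 + 0.13·98) = 2254/(1137/50) = 112700/1137 ≈ 99.120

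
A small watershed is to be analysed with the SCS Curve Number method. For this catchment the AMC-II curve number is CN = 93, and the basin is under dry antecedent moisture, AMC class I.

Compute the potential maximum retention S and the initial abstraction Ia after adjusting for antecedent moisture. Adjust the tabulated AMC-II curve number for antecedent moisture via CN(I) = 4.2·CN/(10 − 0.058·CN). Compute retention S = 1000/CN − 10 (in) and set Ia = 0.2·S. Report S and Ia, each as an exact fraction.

S = 500/279 in ≈ 1.792 in; Ia = 100/279 in ≈ 0.358 in

Dry (AMC I): CN(I) = 4.2·93/(10 − 0.058·93) = (1953/5)/(2303/500) = 27900/329 ≈ 84.802
Retention S: 1000/CN − 10 with CN=84.802 → S = 500/279 ≈ 1.792 in
Ia = 0.2S: 0.2·1.792 = 0.358 in (exactly 100/279)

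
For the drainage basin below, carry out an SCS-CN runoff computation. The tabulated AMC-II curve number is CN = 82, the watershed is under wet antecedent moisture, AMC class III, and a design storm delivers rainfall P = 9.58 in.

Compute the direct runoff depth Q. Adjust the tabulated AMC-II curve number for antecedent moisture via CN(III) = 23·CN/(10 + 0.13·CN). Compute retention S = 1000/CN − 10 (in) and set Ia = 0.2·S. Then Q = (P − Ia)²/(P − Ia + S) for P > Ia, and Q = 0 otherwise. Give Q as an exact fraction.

Q = 195980633809/22994913550 in ≈ 8.523 in

Wet (AMC III): CN(III) = 23·82/(10 + 0.13·82) = 1886/(1033/50) = 94300/1033 ≈ 91.288
S = 1000/(94300/1033) − 10 = 900/943 in ≈ 0.954 in
Ia = 0.2S: 0.2·0.954 = 0.191 in (exactly 180/943)
Excess rainfall: 9.580 − 0.191 = 9.389 in; P > Ia so Q > 0
Q: (442697/47150)² ÷ (487697/47150) = 195980633809/22994913550 in (≈ 8.523 in)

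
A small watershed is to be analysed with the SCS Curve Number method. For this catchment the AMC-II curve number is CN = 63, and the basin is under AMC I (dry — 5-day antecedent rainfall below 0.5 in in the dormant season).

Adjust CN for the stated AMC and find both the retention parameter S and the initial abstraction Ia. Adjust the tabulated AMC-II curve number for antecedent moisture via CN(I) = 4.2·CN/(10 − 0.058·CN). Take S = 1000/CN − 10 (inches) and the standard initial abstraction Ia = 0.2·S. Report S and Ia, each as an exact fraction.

Adjust CN=63 to AMC I: 4.2·63/(10 − 0.058·63) → (1323/5) ÷ (3173/500) = 132300/3173 ≈ 41.696
S = 1000/(132300/3173) − 10 = 18500/1323 in ≈ 13.983 in
Ia = 0.2·(18500/1323) = 3700/1323 in ≈ 2.797 in

S = 18500/1323 in ≈ 13.983 in; Ia = 3700/1323 in ≈ 2.797 in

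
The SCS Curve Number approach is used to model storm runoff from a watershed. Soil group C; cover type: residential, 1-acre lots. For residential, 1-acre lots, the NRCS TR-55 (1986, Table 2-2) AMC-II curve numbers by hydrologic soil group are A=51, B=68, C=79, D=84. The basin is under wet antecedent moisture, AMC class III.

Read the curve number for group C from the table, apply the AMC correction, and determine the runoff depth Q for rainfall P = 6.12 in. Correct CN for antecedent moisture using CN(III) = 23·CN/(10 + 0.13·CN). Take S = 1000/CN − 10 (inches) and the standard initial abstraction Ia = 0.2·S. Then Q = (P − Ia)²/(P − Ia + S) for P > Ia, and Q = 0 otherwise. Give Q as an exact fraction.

Q = 23852261667/4845348475 in ≈ 4.923 in

NRCS table: residential, 1-acre lots, soil group C → CN(II) = 79
CN(III) from CN(II)=79: (23·79)/(10 + 0.13·79) = 181700/2027 ≈ 89.640
Retention S: 1000/CN − 10 with CN=89.640 → S = 2100/1817 ≈ 1.156 in
Ia = 0.2·(2100/1817) = 420/1817 in ≈ 0.231 in
Excess rainfall: 6.120 − 0.231 = 5.889 in; P > Ia so Q > 0
Q = (267501/45425)²/((267501/45425) + 2100/1817) = (71556785001/2063430625)/(320001/45425) = 23852261667/4845348475 in ≈ 4.923 in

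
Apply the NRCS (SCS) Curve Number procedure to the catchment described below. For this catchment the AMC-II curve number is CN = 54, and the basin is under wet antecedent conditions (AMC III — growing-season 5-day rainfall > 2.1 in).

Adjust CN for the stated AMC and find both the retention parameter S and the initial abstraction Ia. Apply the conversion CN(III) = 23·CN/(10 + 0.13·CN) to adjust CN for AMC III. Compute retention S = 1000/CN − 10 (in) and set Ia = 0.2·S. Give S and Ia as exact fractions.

S = 100/27 in ≈ 3.704 in; Ia = 20/27 in ≈ 0.741 in

CN(III) from CN(II)=54: (23·54)/(10 + 0.13·54) = 2700/37 ≈ 72.973
Retention S: 1000/CN − 10 with CN=72.973 → S = 100/27 ≈ 3.704 in
Ia = 0.2·(100/27) = 20/27 in ≈ 0.741 in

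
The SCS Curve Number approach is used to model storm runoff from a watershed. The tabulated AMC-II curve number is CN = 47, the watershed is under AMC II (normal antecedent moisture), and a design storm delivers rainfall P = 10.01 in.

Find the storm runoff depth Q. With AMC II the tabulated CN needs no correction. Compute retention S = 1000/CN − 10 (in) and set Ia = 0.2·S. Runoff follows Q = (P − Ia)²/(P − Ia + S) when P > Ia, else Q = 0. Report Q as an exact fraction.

AMC II — tabulated CN = 47 applies directly.
Retention S: 1000/CN − 10 with CN=47.000 → S = 530/47 ≈ 11.277 in
Ia = 0.2·(530/47) = 106/47 in ≈ 2.255 in
Since P=10.010 > Ia=2.255: effective rainfall P−Ia = 36447/4700 in
Q: (36447/4700)² ÷ (89447/4700) = 1328383809/420400900 in (≈ 3.160 in)

Q = 1328383809/420400900 in ≈ 3.160 in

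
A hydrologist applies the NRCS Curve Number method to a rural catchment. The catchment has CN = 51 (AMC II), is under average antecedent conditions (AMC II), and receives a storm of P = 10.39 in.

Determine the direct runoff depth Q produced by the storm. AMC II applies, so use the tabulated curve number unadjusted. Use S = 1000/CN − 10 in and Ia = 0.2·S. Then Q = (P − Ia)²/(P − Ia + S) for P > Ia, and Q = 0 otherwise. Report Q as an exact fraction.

CN(II) = 51; AMC II needs no correction.
Retention S: 1000/CN − 10 with CN=51.000 → S = 490/51 ≈ 9.608 in
Ia = 0.2S: 0.2·9.608 = 1.922 in (exactly 98/51)
P − Ia = 10.390 − 1.922 = 43189/5100 ≈ 8.468 in (> 0, runoff occurs)
Runoff Q = (P−Ia)²/(P−Ia+S) = (8.468)²/(8.468+9.608) = 1865289721/470163900 ≈ 3.967 in

Q = 1865289721/470163900 in ≈ 3.967 in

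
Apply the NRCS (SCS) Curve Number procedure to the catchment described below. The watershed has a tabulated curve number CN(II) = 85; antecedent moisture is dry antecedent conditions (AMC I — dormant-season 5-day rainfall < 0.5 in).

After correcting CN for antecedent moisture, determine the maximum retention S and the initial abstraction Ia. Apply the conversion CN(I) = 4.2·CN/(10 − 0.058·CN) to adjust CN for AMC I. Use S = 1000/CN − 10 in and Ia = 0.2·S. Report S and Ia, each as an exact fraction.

S = 500/119 in ≈ 4.202 in; Ia = 100/119 in ≈ 0.840 in

Dry (AMC I): CN(I) = 4.2·85/(10 − 0.058·85) = 357/(507/100) = 11900/169 ≈ 70.414
Max retention: S = 1000/(11900/169) − 10 = 500/119 in (≈ 4.202 in)
Initial abstraction Ia = S/5 = (500/119)/5 = 100/119 ≈ 0.840 in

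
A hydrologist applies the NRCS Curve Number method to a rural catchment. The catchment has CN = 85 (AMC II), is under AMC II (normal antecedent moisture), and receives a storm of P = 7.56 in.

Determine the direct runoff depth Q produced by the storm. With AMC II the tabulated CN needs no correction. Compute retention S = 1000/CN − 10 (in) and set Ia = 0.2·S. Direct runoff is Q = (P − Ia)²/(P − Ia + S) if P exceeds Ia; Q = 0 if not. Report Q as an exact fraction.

Q = 3127323/540175 in ≈ 5.789 in

Average conditions: CN = 85 (no AMC adjustment).
S = 1000/85 − 10 = 30/17 in ≈ 1.765 in
Ia = 0.2S: 0.2·1.765 = 0.353 in (exactly 6/17)
Excess rainfall: 7.560 − 0.353 = 7.207 in; P > Ia so Q > 0
Runoff Q = (P−Ia)²/(P−Ia+S) = (7.207)²/(7.207+1.765) = 3127323/540175 ≈ 5.789 in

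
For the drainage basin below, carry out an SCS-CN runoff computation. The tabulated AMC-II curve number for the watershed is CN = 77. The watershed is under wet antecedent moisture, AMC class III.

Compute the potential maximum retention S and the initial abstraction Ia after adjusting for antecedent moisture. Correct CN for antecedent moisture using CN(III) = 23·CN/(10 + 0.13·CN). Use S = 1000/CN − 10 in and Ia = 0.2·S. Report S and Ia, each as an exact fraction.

CN(III) from CN(II)=77: (23·77)/(10 + 0.13·77) = 7700/87 ≈ 88.506
Retention S: 1000/CN − 10 with CN=88.506 → S = 100/77 ≈ 1.299 in
Ia = 0.2·(100/77) = 20/77 in ≈ 0.260 in

S = 100/77 in ≈ 1.299 in; Ia = 20/77 in ≈ 0.260 in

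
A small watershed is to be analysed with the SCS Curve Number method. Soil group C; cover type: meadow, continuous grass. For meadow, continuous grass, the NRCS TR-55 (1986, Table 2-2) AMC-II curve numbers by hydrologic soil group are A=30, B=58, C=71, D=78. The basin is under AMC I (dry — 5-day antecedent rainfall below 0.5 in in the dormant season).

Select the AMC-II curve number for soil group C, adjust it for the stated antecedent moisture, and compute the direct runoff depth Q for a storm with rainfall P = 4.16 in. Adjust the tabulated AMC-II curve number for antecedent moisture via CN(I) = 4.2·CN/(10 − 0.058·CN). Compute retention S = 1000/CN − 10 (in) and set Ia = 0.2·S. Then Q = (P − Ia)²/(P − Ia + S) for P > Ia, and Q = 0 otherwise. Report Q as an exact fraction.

NRCS table: meadow, continuous grass, soil group C → CN(II) = 71
Dry (AMC I): CN(I) = 4.2·71/(10 − 0.058·71) = (1491/5)/(2941/500) = 149100/2941 ≈ 50.697
S = 1000/(149100/2941) − 10 = 14500/1491 in ≈ 9.725 in
Initial abstraction Ia = S/5 = (14500/1491)/5 = 2900/1491 ≈ 1.945 in
Since P=4.160 > Ia=1.945: effective rainfall P−Ia = 82564/37275 in
Q = (82564/37275)²/((82564/37275) + 14500/1491) = (6816814096/1389425625)/(445064/37275) = 852101762/2073720075 in ≈ 0.411 in

Q = 852101762/2073720075 in ≈ 0.411 in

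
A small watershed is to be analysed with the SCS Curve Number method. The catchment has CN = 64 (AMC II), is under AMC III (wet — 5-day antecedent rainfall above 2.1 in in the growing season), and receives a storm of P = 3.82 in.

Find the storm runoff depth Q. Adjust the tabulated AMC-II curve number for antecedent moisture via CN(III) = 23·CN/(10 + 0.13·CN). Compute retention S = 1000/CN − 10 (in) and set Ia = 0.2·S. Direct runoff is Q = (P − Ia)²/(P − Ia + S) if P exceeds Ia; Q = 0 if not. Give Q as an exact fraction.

Wet (AMC III): CN(III) = 23·64/(10 + 0.13·64) = 1472/(458/25) = 18400/229 ≈ 80.349
Max retention: S = 1000/(18400/229) − 10 = 225/92 in (≈ 2.446 in)
Ia = 0.2S: 0.2·2.446 = 0.489 in (exactly 45/92)
P − Ia = 3.820 − 0.489 = 7661/2300 ≈ 3.331 in (> 0, runoff occurs)
Q: (7661/2300)² ÷ (6643/1150) = 58690921/30557800 in (≈ 1.921 in)

Q = 58690921/30557800 in ≈ 1.921 in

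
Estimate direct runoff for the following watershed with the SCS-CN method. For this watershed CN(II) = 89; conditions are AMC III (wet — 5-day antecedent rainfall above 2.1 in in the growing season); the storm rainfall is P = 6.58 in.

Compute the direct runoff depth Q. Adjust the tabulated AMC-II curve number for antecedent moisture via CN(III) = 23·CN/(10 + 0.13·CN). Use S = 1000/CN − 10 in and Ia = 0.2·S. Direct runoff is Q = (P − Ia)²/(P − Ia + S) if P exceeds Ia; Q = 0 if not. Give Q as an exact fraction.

Q = 438857226369/73432338050 in ≈ 5.976 in

Wet (AMC III): CN(III) = 23·89/(10 + 0.13·89) = 2047/(2157/100) = 204700/2157 ≈ 94.900
Retention S: 1000/CN − 10 with CN=94.900 → S = 1100/2047 ≈ 0.537 in
Initial abstraction Ia = S/5 = (1100/2047)/5 = 220/2047 ≈ 0.107 in
P − Ia = 6.580 − 0.107 = 662463/102350 ≈ 6.473 in (> 0, runoff occurs)
Q: (662463/102350)² ÷ (717463/102350) = 438857226369/73432338050 in (≈ 5.976 in)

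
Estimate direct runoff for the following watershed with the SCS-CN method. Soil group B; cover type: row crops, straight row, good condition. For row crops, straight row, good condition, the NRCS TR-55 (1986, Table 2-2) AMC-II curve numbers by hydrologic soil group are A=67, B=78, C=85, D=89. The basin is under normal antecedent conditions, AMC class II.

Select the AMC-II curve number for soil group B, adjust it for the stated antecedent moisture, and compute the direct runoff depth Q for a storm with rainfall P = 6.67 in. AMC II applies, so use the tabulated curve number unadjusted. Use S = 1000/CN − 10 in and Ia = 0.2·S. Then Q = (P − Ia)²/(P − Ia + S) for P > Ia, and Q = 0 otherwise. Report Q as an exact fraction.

Q = 567058969/135770700 in ≈ 4.177 in

NRCS table: row crops, straight row, good condition, soil group B → CN(II) = 78
CN(II) = 78; AMC II needs no correction.
S = 1000/78 − 10 = 110/39 in ≈ 2.821 in
Ia = 0.2·(110/39) = 22/39 in ≈ 0.564 in
P − Ia = 6.670 − 0.564 = 23813/3900 ≈ 6.106 in (> 0, runoff occurs)
Runoff Q = (P−Ia)²/(P−Ia+S) = (6.106)²/(6.106+2.821) = 567058969/135770700 ≈ 4.177 in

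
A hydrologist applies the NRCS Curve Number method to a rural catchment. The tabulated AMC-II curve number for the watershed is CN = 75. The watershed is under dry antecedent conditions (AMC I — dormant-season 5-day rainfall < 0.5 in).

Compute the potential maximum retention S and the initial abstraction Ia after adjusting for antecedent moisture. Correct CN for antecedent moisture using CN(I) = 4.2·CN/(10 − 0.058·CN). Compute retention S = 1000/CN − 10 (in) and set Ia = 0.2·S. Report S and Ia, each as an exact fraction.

CN(I) from CN(II)=75: (4.2·75)/(10 − 0.058·75) = 6300/113 ≈ 55.752
S = 1000/(6300/113) − 10 = 500/63 in ≈ 7.937 in
Ia = 0.2·(500/63) = 100/63 in ≈ 1.587 in

S = 500/63 in ≈ 7.937 in; Ia = 100/63 in ≈ 1.587 in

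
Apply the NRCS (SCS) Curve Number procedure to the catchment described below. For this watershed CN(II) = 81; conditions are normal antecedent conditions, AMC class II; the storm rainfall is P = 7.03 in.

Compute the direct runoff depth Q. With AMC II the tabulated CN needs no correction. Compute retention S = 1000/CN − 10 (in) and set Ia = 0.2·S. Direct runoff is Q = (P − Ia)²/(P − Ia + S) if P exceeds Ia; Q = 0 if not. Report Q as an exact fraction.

CN(II) = 81; AMC II needs no correction.
S = 1000/81 − 10 = 190/81 in ≈ 2.346 in
Ia = 0.2·(190/81) = 38/81 in ≈ 0.469 in
P − Ia = 7.030 − 0.469 = 53143/8100 ≈ 6.561 in (> 0, runoff occurs)
Q = (53143/8100)²/((53143/8100) + 190/81) = (2824178449/65610000)/(72143/8100) = 148640971/30755700 in ≈ 4.833 in

Q = 148640971/30755700 in ≈ 4.833 in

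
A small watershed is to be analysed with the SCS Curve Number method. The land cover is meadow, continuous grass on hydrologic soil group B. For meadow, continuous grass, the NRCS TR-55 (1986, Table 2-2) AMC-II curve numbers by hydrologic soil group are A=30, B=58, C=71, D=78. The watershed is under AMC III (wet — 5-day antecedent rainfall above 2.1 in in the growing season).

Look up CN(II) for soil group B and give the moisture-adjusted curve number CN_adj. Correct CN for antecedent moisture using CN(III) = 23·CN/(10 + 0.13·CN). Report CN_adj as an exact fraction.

CN_adj = 66700/877 ≈ 76.055

NRCS table: meadow, continuous grass, soil group B → CN(II) = 58
CN(III) from CN(II)=58: (23·58)/(10 + 0.13·58) = 66700/877 ≈ 76.055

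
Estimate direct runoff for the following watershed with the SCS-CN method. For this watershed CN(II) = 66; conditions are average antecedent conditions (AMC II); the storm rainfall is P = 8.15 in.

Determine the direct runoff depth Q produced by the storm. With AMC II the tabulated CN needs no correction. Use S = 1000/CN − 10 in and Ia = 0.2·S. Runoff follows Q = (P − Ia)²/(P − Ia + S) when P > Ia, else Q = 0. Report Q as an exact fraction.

Average conditions: CN = 66 (no AMC adjustment).
Retention S: 1000/CN − 10 with CN=66.000 → S = 170/33 ≈ 5.152 in
Initial abstraction Ia = S/5 = (170/33)/5 = 34/33 ≈ 1.030 in
P − Ia = 8.150 − 1.030 = 4699/660 ≈ 7.120 in (> 0, runoff occurs)
Q = (4699/660)²/((4699/660) + 170/33) = (22080601/435600)/(8099/660) = 22080601/5345340 in ≈ 4.131 in

Q = 22080601/5345340 in ≈ 4.131 in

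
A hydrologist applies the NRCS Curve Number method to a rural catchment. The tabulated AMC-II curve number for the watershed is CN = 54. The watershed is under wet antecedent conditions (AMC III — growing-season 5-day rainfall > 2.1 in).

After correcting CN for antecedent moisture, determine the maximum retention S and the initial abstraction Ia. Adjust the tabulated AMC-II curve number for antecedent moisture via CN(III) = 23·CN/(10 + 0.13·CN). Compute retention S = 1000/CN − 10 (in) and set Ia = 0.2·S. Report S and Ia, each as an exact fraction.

S = 100/27 in ≈ 3.704 in; Ia = 20/27 in ≈ 0.741 in

Adjust CN=54 to AMC III: 23·54/(10 + 0.13·54) → 1242 ÷ (851/50) = 2700/37 ≈ 72.973
Max retention: S = 1000/(2700/37) − 10 = 100/27 in (≈ 3.704 in)
Ia = 0.2·(100/27) = 20/27 in ≈ 0.741 in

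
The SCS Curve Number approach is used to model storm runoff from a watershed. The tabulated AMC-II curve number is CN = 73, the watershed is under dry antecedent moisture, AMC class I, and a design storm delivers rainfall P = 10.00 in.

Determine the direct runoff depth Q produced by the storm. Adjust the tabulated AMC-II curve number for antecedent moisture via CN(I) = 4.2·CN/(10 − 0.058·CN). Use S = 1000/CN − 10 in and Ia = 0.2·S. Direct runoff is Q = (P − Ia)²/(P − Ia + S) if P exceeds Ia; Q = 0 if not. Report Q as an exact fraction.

Q = 1772410/445081 in ≈ 3.982 in

Adjust CN=73 to AMC I: 4.2·73/(10 − 0.058·73) → (1533/5) ÷ (2883/500) = 51100/961 ≈ 53.174
Max retention: S = 1000/(51100/961) − 10 = 4500/511 in (≈ 8.806 in)
Initial abstraction Ia = S/5 = (4500/511)/5 = 900/511 ≈ 1.761 in
Excess rainfall: 10.000 − 1.761 = 8.239 in; P > Ia so Q > 0
Q = (4210/511)²/((4210/511) + 4500/511) = (17724100/261121)/(8710/511) = 1772410/445081 in ≈ 3.982 in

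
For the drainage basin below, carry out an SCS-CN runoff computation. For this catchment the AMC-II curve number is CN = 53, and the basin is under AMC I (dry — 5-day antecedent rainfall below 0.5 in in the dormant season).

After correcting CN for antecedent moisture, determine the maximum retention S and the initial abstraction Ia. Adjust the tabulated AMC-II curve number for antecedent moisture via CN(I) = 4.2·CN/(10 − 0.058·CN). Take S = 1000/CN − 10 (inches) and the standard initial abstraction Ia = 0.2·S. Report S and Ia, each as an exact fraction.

S = 23500/1113 in ≈ 21.114 in; Ia = 4700/1113 in ≈ 4.223 in

CN(I) from CN(II)=53: (4.2·53)/(10 − 0.058·53) = 111300/3463 ≈ 32.140
Max retention: S = 1000/(111300/3463) − 10 = 23500/1113 in (≈ 21.114 in)
Ia = 0.2S: 0.2·21.114 = 4.223 in (exactly 4700/1113)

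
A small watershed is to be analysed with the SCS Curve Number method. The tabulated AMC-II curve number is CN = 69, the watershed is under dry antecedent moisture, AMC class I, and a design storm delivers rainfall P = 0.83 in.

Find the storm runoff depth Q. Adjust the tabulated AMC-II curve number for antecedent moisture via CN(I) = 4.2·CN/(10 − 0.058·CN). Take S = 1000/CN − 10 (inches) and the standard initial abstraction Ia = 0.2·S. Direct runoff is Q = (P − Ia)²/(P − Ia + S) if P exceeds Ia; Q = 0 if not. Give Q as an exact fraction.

Q = 0 in ≈ 0.000 in

Adjust CN=69 to AMC I: 4.2·69/(10 − 0.058·69) → (1449/5) ÷ (2999/500) = 144900/2999 ≈ 48.316
Retention S: 1000/CN − 10 with CN=48.316 → S = 15500/1449 ≈ 10.697 in
Initial abstraction Ia = S/5 = (15500/1449)/5 = 3100/1449 ≈ 2.139 in
P = 0.830 ≤ Ia = 2.139 in: entire storm abstracted, Q = 0.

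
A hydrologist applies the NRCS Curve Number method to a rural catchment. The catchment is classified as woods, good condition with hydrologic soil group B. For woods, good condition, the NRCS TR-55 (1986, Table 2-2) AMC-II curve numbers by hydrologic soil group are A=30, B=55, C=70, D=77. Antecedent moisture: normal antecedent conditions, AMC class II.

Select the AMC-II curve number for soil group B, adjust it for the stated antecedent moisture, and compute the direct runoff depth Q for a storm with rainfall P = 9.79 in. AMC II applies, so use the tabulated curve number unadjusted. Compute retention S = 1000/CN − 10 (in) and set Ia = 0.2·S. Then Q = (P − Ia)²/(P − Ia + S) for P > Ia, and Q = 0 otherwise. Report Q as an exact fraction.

Q = 80442961/19765900 in ≈ 4.070 in

NRCS table: woods, good condition, soil group B → CN(II) = 55
CN(II) = 55; AMC II needs no correction.
S = 1000/55 − 10 = 90/11 in ≈ 8.182 in
Initial abstraction Ia = S/5 = (90/11)/5 = 18/11 ≈ 1.636 in
Excess rainfall: 9.790 − 1.636 = 8.154 in; P > Ia so Q > 0
Q = (8969/1100)²/((8969/1100) + 90/11) = (80442961/1210000)/(17969/1100) = 80442961/19765900 in ≈ 4.070 in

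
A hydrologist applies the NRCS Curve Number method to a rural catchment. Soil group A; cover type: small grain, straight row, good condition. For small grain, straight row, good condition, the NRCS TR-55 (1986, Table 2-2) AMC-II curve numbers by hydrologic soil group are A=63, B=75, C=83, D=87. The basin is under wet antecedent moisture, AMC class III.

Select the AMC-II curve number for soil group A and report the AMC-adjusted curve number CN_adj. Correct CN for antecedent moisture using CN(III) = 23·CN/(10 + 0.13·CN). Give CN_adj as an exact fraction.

CN_adj = 144900/1819 ≈ 79.659

NRCS table: small grain, straight row, good condition, soil group A → CN(II) = 63
Adjust CN=63 to AMC III: 23·63/(10 + 0.13·63) → 1449 ÷ (1819/100) = 144900/1819 ≈ 79.659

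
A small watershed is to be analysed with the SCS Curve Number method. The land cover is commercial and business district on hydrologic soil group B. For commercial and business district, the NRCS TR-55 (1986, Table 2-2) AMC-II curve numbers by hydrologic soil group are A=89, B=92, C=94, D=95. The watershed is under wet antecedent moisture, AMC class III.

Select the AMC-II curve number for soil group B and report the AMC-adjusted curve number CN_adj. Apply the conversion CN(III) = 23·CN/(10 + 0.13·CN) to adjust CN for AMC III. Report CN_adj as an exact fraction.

CN_adj = 52900/549 ≈ 96.357

NRCS table: commercial and business district, soil group B → CN(II) = 92
CN(III) from CN(II)=92: (23·92)/(10 + 0.13·92) = 52900/549 ≈ 96.357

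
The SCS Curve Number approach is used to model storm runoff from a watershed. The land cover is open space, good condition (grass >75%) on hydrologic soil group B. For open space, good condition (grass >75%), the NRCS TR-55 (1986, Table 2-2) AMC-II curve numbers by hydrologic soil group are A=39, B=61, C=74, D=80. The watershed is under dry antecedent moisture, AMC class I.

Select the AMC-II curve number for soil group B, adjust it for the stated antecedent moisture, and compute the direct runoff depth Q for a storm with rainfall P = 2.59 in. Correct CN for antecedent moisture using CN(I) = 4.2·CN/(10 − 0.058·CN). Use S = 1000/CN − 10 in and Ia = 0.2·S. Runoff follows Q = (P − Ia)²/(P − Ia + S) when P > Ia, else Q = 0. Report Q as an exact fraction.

Q = 0 in ≈ 0.000 in

NRCS table: open space, good condition (grass >75%), soil group B → CN(II) = 61
CN(I) from CN(II)=61: (4.2·61)/(10 − 0.058·61) = 42700/1077 ≈ 39.647
Max retention: S = 1000/(42700/1077) − 10 = 6500/427 in (≈ 15.222 in)
Ia = 0.2·(6500/427) = 1300/427 in ≈ 3.044 in
P = 2.590 ≤ Ia = 3.044 in: entire storm abstracted, Q = 0.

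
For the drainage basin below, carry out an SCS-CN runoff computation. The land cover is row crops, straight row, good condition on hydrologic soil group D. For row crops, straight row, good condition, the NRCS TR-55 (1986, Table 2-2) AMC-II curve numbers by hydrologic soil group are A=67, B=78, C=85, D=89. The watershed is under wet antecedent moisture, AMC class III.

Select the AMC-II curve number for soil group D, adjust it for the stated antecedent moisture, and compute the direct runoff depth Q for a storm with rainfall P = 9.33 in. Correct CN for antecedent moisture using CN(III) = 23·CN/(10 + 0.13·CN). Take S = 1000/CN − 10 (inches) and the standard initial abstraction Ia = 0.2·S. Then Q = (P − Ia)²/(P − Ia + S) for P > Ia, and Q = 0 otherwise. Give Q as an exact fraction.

Q = 3563981398201/408960099700 in ≈ 8.715 in

NRCS table: row crops, straight row, good condition, soil group D → CN(II) = 89
CN(III) from CN(II)=89: (23·89)/(10 + 0.13·89) = 204700/2157 ≈ 94.900
S = 1000/(204700/2157) − 10 = 1100/2047 in ≈ 0.537 in
Ia = 0.2·(1100/2047) = 220/2047 in ≈ 0.107 in
Excess rainfall: 9.330 − 0.107 = 9.223 in; P > Ia so Q > 0
Runoff Q = (P−Ia)²/(P−Ia+S) = (9.223)²/(9.223+0.537) = 3563981398201/408960099700 ≈ 8.715 in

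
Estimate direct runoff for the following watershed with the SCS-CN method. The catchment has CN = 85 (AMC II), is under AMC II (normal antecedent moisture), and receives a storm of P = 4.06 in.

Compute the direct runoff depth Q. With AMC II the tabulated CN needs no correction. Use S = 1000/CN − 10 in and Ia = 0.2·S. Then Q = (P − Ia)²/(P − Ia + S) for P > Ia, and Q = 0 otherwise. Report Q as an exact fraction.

Q = 9928801/3953350 in ≈ 2.511 in

Average conditions: CN = 85 (no AMC adjustment).
Retention S: 1000/CN − 10 with CN=85.000 → S = 30/17 ≈ 1.765 in
Ia = 0.2S: 0.2·1.765 = 0.353 in (exactly 6/17)
Since P=4.060 > Ia=0.353: effective rainfall P−Ia = 3151/850 in
Q: (3151/850)² ÷ (4651/850) = 9928801/3953350 in (≈ 2.511 in)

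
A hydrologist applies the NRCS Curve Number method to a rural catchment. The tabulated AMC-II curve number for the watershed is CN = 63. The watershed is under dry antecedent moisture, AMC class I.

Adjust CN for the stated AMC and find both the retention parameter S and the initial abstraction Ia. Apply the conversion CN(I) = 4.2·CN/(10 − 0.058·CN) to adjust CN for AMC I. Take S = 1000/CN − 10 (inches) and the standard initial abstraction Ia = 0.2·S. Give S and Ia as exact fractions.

S = 18500/1323 in ≈ 13.983 in; Ia = 3700/1323 in ≈ 2.797 in

CN(I) from CN(II)=63: (4.2·63)/(10 − 0.058·63) = 132300/3173 ≈ 41.696
S = 1000/(132300/3173) − 10 = 18500/1323 in ≈ 13.983 in
Ia = 0.2S: 0.2·13.983 = 2.797 in (exactly 3700/1323)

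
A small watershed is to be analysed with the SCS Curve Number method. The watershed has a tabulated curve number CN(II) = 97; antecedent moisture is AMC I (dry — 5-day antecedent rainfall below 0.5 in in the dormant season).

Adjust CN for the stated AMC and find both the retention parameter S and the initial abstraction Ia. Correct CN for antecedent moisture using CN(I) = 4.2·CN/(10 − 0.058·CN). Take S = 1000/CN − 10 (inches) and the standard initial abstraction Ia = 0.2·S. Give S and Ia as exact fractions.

S = 500/679 in ≈ 0.736 in; Ia = 100/679 in ≈ 0.147 in

CN(I) from CN(II)=97: (4.2·97)/(10 − 0.058·97) = 67900/729 ≈ 93.141
Retention S: 1000/CN − 10 with CN=93.141 → S = 500/679 ≈ 0.736 in
Ia = 0.2S: 0.2·0.736 = 0.147 in (exactly 100/679)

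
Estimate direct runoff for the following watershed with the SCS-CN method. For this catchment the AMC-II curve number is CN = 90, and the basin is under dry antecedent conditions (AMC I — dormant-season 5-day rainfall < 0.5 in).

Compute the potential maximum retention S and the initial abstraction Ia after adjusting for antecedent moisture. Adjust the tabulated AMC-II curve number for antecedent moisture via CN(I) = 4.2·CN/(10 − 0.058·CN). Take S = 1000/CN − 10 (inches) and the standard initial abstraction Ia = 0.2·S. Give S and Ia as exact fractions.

S = 500/189 in ≈ 2.646 in; Ia = 100/189 in ≈ 0.529 in

CN(I) from CN(II)=90: (4.2·90)/(10 − 0.058·90) = 18900/239 ≈ 79.079
Max retention: S = 1000/(18900/239) − 10 = 500/189 in (≈ 2.646 in)
Initial abstraction Ia = S/5 = (500/189)/5 = 100/189 ≈ 0.529 in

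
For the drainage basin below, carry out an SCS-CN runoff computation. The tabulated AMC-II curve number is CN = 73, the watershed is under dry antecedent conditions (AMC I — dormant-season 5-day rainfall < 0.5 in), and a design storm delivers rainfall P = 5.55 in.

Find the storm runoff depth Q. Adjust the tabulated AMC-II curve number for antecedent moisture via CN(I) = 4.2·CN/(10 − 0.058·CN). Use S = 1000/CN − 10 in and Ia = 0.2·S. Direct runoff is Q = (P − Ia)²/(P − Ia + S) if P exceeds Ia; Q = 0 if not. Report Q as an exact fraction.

Q = 499771947/438509540 in ≈ 1.140 in

Adjust CN=73 to AMC I: 4.2·73/(10 − 0.058·73) → (1533/5) ÷ (2883/500) = 51100/961 ≈ 53.174
S = 1000/(51100/961) − 10 = 4500/511 in ≈ 8.806 in
Ia = 0.2S: 0.2·8.806 = 1.761 in (exactly 900/511)
P − Ia = 5.550 − 1.761 = 38721/10220 ≈ 3.789 in (> 0, runoff occurs)
Q = (38721/10220)²/((38721/10220) + 4500/511) = (1499315841/104448400)/(128721/10220) = 499771947/438509540 in ≈ 1.140 in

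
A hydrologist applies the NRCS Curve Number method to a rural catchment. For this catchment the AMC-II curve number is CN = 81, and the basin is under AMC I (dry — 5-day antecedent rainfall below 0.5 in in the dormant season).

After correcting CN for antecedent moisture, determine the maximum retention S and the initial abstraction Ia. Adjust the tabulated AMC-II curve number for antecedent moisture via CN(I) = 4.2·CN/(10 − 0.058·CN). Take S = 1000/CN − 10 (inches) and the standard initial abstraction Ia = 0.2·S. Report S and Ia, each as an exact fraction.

Dry (AMC I): CN(I) = 4.2·81/(10 − 0.058·81) = (1701/5)/(2651/500) = 170100/2651 ≈ 64.164
Retention S: 1000/CN − 10 with CN=64.164 → S = 9500/1701 ≈ 5.585 in
Ia = 0.2S: 0.2·5.585 = 1.117 in (exactly 1900/1701)

S = 9500/1701 in ≈ 5.585 in; Ia = 1900/1701 in ≈ 1.117 in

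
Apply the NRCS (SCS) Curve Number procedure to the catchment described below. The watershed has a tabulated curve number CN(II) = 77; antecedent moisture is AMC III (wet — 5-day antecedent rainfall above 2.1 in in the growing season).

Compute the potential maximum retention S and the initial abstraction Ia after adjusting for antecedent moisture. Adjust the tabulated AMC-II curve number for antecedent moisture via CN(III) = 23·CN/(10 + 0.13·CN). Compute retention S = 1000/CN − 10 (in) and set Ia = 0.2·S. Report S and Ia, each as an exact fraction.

S = 100/77 in ≈ 1.299 in; Ia = 20/77 in ≈ 0.260 in

CN(III) from CN(II)=77: (23·77)/(10 + 0.13·77) = 7700/87 ≈ 88.506
Max retention: S = 1000/(7700/87) − 10 = 100/77 in (≈ 1.299 in)
Initial abstraction Ia = S/5 = (100/77)/5 = 20/77 ≈ 0.260 in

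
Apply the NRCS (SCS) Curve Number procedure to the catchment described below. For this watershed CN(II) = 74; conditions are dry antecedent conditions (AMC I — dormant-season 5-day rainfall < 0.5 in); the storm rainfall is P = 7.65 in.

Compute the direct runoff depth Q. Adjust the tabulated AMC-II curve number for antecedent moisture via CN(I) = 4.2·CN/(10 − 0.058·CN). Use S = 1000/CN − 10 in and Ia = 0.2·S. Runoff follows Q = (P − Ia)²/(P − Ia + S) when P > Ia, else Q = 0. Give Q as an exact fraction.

Q = 8626880161/3463570740 in ≈ 2.491 in

Adjust CN=74 to AMC I: 4.2·74/(10 − 0.058·74) → (1554/5) ÷ (1427/250) = 77700/1427 ≈ 54.450
S = 1000/(77700/1427) − 10 = 6500/777 in ≈ 8.366 in
Ia = 0.2S: 0.2·8.366 = 1.673 in (exactly 1300/777)
P − Ia = 7.650 − 1.673 = 92881/15540 ≈ 5.977 in (> 0, runoff occurs)
Runoff Q = (P−Ia)²/(P−Ia+S) = (5.977)²/(5.977+8.366) = 8626880161/3463570740 ≈ 2.491 in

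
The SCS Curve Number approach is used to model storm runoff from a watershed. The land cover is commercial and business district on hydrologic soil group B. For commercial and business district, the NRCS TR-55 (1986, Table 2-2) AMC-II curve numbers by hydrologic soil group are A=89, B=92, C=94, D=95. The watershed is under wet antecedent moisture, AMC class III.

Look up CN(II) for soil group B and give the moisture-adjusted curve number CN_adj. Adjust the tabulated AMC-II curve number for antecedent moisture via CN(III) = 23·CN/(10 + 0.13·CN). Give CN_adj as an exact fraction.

NRCS table: commercial and business district, soil group B → CN(II) = 92
Adjust CN=92 to AMC III: 23·92/(10 + 0.13·92) → 2116 ÷ (549/25) = 52900/549 ≈ 96.357

CN_adj = 52900/549 ≈ 96.357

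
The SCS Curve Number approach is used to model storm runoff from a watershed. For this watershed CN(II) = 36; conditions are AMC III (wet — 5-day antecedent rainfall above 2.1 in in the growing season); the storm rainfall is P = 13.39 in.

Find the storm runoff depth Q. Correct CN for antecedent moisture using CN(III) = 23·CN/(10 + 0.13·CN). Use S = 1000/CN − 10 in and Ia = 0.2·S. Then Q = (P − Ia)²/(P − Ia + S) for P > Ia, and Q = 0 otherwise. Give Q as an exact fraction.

Wet (AMC III): CN(III) = 23·36/(10 + 0.13·36) = 828/(367/25) = 20700/367 ≈ 56.403
Retention S: 1000/CN − 10 with CN=56.403 → S = 1600/207 ≈ 7.729 in
Ia = 0.2·(1600/207) = 320/207 in ≈ 1.546 in
Since P=13.390 > Ia=1.546: effective rainfall P−Ia = 245173/20700 in
Q: (245173/20700)² ÷ (405173/20700) = 60109799929/8387081100 in (≈ 7.167 in)

Q = 60109799929/8387081100 in ≈ 7.167 in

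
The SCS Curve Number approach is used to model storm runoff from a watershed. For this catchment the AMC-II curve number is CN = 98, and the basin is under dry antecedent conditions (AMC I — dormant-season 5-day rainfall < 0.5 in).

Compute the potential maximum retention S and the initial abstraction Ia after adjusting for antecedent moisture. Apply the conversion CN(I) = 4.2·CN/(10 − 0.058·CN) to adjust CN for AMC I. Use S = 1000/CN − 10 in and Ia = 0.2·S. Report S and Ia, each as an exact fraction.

S = 500/1029 in ≈ 0.486 in; Ia = 100/1029 in ≈ 0.097 in

CN(I) from CN(II)=98: (4.2·98)/(10 − 0.058·98) = 102900/1079 ≈ 95.366
Max retention: S = 1000/(102900/1079) − 10 = 500/1029 in (≈ 0.486 in)
Initial abstraction Ia = S/5 = (500/1029)/5 = 100/1029 ≈ 0.097 in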